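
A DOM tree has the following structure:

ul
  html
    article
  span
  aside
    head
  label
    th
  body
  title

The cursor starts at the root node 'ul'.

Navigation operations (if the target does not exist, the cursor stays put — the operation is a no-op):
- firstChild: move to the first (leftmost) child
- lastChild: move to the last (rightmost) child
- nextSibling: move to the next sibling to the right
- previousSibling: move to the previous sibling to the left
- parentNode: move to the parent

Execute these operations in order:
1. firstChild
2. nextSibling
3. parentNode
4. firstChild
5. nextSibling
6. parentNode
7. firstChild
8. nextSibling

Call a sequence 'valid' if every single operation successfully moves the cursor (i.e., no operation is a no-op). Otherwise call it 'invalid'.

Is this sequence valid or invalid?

Answer: valid

Derivation:
After 1 (firstChild): html
After 2 (nextSibling): span
After 3 (parentNode): ul
After 4 (firstChild): html
After 5 (nextSibling): span
After 6 (parentNode): ul
After 7 (firstChild): html
After 8 (nextSibling): span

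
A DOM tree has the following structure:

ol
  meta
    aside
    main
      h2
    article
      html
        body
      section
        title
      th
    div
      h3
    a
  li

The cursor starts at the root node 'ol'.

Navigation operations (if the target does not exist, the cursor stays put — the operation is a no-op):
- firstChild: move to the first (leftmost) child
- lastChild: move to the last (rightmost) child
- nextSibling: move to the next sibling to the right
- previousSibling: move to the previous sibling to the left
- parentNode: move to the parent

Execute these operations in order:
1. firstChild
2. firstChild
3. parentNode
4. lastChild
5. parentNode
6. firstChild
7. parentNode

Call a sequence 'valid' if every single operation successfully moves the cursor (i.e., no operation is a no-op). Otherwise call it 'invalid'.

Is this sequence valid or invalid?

After 1 (firstChild): meta
After 2 (firstChild): aside
After 3 (parentNode): meta
After 4 (lastChild): a
After 5 (parentNode): meta
After 6 (firstChild): aside
After 7 (parentNode): meta

Answer: valid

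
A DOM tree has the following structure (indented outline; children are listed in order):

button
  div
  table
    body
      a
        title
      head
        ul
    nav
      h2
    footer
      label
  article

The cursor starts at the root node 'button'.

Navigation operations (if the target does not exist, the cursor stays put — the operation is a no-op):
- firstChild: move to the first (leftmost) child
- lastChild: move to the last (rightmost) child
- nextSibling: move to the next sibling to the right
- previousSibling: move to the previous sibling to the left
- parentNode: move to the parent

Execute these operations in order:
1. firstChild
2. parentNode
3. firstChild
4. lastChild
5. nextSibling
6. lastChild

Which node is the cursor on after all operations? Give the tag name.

After 1 (firstChild): div
After 2 (parentNode): button
After 3 (firstChild): div
After 4 (lastChild): div (no-op, stayed)
After 5 (nextSibling): table
After 6 (lastChild): footer

Answer: footer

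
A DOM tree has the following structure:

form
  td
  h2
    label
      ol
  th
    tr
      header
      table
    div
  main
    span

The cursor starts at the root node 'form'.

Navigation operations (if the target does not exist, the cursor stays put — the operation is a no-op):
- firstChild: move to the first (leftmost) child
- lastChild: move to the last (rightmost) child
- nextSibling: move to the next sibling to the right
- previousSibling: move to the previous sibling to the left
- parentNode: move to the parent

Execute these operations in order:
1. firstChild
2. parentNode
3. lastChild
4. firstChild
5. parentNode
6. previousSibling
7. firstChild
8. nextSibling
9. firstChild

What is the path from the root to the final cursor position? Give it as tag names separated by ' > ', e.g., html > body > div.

Answer: form > th > div

Derivation:
After 1 (firstChild): td
After 2 (parentNode): form
After 3 (lastChild): main
After 4 (firstChild): span
After 5 (parentNode): main
After 6 (previousSibling): th
After 7 (firstChild): tr
After 8 (nextSibling): div
After 9 (firstChild): div (no-op, stayed)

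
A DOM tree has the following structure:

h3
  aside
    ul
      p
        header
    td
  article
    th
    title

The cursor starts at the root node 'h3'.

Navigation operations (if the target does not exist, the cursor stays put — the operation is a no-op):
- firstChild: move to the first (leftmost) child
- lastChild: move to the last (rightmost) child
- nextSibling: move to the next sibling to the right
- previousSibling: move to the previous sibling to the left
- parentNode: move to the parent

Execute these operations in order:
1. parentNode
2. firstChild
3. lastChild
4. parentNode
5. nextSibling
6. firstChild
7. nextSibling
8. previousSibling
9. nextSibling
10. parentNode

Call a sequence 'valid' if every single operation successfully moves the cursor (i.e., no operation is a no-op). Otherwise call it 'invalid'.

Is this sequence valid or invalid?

Answer: invalid

Derivation:
After 1 (parentNode): h3 (no-op, stayed)
After 2 (firstChild): aside
After 3 (lastChild): td
After 4 (parentNode): aside
After 5 (nextSibling): article
After 6 (firstChild): th
After 7 (nextSibling): title
After 8 (previousSibling): th
After 9 (nextSibling): title
After 10 (parentNode): article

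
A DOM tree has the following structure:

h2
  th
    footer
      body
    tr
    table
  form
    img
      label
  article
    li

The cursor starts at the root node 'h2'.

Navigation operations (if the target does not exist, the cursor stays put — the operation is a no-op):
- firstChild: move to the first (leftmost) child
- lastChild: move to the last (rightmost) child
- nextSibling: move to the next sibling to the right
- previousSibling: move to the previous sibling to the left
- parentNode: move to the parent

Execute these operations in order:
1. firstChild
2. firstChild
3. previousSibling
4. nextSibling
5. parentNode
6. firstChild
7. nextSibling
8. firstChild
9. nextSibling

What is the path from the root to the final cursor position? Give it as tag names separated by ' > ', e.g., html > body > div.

Answer: h2 > th > table

Derivation:
After 1 (firstChild): th
After 2 (firstChild): footer
After 3 (previousSibling): footer (no-op, stayed)
After 4 (nextSibling): tr
After 5 (parentNode): th
After 6 (firstChild): footer
After 7 (nextSibling): tr
After 8 (firstChild): tr (no-op, stayed)
After 9 (nextSibling): table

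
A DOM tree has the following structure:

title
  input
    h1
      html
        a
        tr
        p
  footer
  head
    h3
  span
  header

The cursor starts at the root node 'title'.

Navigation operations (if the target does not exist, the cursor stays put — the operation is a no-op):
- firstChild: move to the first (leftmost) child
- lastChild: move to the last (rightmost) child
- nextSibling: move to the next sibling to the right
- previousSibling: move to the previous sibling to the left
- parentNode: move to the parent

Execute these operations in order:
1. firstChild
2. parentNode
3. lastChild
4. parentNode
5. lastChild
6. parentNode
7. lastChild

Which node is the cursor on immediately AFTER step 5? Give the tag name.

Answer: header

Derivation:
After 1 (firstChild): input
After 2 (parentNode): title
After 3 (lastChild): header
After 4 (parentNode): title
After 5 (lastChild): header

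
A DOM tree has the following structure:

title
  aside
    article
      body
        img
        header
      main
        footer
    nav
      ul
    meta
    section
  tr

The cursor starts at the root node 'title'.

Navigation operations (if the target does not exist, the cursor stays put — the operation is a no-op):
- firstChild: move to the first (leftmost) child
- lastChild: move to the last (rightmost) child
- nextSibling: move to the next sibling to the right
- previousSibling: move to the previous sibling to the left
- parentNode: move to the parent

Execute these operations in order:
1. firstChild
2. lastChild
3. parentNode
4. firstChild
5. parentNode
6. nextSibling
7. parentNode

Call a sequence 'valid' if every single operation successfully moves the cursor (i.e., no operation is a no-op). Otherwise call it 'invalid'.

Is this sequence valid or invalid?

Answer: valid

Derivation:
After 1 (firstChild): aside
After 2 (lastChild): section
After 3 (parentNode): aside
After 4 (firstChild): article
After 5 (parentNode): aside
After 6 (nextSibling): tr
After 7 (parentNode): title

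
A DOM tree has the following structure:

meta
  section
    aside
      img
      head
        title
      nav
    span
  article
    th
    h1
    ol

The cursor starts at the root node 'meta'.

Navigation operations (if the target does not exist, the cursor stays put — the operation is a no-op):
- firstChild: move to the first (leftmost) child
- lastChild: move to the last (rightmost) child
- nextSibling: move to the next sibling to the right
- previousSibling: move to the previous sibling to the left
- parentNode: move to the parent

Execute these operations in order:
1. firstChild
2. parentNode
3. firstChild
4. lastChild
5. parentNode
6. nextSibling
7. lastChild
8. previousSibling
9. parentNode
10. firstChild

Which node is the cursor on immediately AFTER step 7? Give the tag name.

Answer: ol

Derivation:
After 1 (firstChild): section
After 2 (parentNode): meta
After 3 (firstChild): section
After 4 (lastChild): span
After 5 (parentNode): section
After 6 (nextSibling): article
After 7 (lastChild): ol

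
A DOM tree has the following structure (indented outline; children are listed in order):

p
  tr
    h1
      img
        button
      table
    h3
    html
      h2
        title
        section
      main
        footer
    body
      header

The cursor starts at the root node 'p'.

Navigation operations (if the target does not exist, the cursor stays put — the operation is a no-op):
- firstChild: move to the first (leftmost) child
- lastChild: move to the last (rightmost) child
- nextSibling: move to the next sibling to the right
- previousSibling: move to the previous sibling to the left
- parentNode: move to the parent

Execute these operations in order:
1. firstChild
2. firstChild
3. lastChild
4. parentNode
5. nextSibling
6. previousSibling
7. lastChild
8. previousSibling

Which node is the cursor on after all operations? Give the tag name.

Answer: img

Derivation:
After 1 (firstChild): tr
After 2 (firstChild): h1
After 3 (lastChild): table
After 4 (parentNode): h1
After 5 (nextSibling): h3
After 6 (previousSibling): h1
After 7 (lastChild): table
After 8 (previousSibling): img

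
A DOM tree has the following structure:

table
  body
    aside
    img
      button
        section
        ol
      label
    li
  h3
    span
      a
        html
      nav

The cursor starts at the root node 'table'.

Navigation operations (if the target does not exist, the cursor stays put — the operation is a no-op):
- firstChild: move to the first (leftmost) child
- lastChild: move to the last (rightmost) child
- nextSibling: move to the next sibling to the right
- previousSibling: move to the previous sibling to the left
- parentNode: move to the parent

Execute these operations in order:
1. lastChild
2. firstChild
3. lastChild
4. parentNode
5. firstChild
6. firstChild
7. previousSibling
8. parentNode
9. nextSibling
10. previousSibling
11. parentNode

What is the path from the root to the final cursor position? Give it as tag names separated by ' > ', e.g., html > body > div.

Answer: table > h3 > span

Derivation:
After 1 (lastChild): h3
After 2 (firstChild): span
After 3 (lastChild): nav
After 4 (parentNode): span
After 5 (firstChild): a
After 6 (firstChild): html
After 7 (previousSibling): html (no-op, stayed)
After 8 (parentNode): a
After 9 (nextSibling): nav
After 10 (previousSibling): a
After 11 (parentNode): span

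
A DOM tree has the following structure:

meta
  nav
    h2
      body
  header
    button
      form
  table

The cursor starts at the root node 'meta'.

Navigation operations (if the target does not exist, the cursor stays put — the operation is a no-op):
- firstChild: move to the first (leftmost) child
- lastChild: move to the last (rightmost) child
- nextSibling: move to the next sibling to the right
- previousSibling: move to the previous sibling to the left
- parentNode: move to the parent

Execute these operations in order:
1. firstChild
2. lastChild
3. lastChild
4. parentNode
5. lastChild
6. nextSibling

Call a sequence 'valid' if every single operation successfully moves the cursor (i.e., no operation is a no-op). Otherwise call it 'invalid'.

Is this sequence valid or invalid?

Answer: invalid

Derivation:
After 1 (firstChild): nav
After 2 (lastChild): h2
After 3 (lastChild): body
After 4 (parentNode): h2
After 5 (lastChild): body
After 6 (nextSibling): body (no-op, stayed)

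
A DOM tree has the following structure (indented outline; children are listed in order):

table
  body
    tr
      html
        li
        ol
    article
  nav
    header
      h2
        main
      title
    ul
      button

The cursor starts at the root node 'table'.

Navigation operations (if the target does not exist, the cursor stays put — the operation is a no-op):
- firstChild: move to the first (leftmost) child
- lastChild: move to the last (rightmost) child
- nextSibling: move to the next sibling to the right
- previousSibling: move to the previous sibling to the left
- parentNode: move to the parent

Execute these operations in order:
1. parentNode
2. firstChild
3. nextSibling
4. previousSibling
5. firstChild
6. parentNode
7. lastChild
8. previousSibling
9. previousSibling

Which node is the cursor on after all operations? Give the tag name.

After 1 (parentNode): table (no-op, stayed)
After 2 (firstChild): body
After 3 (nextSibling): nav
After 4 (previousSibling): body
After 5 (firstChild): tr
After 6 (parentNode): body
After 7 (lastChild): article
After 8 (previousSibling): tr
After 9 (previousSibling): tr (no-op, stayed)

Answer: tr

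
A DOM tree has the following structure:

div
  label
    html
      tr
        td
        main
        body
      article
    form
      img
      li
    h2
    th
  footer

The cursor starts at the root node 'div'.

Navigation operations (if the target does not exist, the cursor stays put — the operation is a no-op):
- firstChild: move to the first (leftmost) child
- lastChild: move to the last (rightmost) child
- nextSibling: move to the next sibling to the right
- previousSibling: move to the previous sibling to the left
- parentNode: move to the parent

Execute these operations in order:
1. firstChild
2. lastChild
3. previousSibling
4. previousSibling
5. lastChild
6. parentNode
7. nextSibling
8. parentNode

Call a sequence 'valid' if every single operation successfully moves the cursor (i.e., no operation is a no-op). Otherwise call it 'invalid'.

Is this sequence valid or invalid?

Answer: valid

Derivation:
After 1 (firstChild): label
After 2 (lastChild): th
After 3 (previousSibling): h2
After 4 (previousSibling): form
After 5 (lastChild): li
After 6 (parentNode): form
After 7 (nextSibling): h2
After 8 (parentNode): label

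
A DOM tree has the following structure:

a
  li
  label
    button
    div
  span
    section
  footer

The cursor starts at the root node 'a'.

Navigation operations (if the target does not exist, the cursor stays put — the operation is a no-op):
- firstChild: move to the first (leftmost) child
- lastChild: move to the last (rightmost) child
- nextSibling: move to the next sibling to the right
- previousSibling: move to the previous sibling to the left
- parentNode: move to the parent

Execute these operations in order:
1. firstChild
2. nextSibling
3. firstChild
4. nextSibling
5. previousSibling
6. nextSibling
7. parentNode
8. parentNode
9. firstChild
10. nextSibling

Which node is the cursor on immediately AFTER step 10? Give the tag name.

After 1 (firstChild): li
After 2 (nextSibling): label
After 3 (firstChild): button
After 4 (nextSibling): div
After 5 (previousSibling): button
After 6 (nextSibling): div
After 7 (parentNode): label
After 8 (parentNode): a
After 9 (firstChild): li
After 10 (nextSibling): label

Answer: label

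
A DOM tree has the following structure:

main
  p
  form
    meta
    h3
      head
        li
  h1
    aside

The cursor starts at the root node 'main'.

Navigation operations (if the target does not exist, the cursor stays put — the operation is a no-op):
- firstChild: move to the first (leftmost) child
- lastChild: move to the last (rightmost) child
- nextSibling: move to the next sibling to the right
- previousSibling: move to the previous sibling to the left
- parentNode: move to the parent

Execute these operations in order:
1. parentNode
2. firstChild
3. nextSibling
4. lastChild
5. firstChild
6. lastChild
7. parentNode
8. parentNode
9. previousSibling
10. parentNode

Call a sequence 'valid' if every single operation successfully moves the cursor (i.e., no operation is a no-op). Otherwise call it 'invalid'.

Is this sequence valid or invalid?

After 1 (parentNode): main (no-op, stayed)
After 2 (firstChild): p
After 3 (nextSibling): form
After 4 (lastChild): h3
After 5 (firstChild): head
After 6 (lastChild): li
After 7 (parentNode): head
After 8 (parentNode): h3
After 9 (previousSibling): meta
After 10 (parentNode): form

Answer: invalid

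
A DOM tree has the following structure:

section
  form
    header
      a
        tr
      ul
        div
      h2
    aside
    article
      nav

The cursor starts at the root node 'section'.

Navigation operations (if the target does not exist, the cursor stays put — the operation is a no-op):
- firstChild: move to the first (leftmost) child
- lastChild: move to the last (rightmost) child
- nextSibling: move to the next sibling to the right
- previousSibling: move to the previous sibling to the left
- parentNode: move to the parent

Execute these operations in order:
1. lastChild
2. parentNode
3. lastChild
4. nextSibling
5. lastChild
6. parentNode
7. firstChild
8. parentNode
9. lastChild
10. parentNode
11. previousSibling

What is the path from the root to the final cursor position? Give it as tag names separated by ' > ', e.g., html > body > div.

Answer: section > form

Derivation:
After 1 (lastChild): form
After 2 (parentNode): section
After 3 (lastChild): form
After 4 (nextSibling): form (no-op, stayed)
After 5 (lastChild): article
After 6 (parentNode): form
After 7 (firstChild): header
After 8 (parentNode): form
After 9 (lastChild): article
After 10 (parentNode): form
After 11 (previousSibling): form (no-op, stayed)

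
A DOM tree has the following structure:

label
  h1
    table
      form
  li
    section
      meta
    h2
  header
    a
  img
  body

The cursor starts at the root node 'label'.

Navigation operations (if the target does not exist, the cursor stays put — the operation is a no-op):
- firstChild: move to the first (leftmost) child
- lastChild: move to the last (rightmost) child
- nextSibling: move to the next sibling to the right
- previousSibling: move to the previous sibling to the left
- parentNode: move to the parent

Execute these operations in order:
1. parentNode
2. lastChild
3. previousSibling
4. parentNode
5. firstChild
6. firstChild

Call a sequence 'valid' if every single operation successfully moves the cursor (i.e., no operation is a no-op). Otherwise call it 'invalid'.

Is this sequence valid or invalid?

After 1 (parentNode): label (no-op, stayed)
After 2 (lastChild): body
After 3 (previousSibling): img
After 4 (parentNode): label
After 5 (firstChild): h1
After 6 (firstChild): table

Answer: invalid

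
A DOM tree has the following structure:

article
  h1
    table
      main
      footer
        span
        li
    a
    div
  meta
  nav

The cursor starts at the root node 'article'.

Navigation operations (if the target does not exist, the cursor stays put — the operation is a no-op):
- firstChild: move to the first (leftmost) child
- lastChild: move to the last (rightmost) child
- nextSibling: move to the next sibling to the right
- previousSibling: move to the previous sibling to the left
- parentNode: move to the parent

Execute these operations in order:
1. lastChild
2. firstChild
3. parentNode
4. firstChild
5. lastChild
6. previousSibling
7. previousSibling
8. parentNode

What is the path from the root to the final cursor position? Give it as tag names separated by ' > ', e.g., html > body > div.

After 1 (lastChild): nav
After 2 (firstChild): nav (no-op, stayed)
After 3 (parentNode): article
After 4 (firstChild): h1
After 5 (lastChild): div
After 6 (previousSibling): a
After 7 (previousSibling): table
After 8 (parentNode): h1

Answer: article > h1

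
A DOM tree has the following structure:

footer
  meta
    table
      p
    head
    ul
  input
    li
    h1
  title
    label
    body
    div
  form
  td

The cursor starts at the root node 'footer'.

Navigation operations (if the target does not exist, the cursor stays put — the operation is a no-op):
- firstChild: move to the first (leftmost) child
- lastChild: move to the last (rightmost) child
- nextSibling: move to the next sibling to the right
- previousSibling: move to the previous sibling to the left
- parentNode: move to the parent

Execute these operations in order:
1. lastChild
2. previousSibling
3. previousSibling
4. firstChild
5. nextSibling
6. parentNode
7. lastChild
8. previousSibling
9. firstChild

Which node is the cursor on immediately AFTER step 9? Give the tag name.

After 1 (lastChild): td
After 2 (previousSibling): form
After 3 (previousSibling): title
After 4 (firstChild): label
After 5 (nextSibling): body
After 6 (parentNode): title
After 7 (lastChild): div
After 8 (previousSibling): body
After 9 (firstChild): body (no-op, stayed)

Answer: body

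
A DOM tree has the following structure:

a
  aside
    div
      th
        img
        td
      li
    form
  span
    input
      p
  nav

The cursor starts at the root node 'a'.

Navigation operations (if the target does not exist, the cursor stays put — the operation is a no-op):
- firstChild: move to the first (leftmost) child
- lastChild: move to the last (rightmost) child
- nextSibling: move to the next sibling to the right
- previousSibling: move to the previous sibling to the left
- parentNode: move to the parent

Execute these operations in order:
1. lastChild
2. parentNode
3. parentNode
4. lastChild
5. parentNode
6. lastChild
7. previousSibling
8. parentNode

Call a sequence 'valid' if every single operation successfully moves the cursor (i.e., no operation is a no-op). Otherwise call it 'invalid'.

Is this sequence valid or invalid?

After 1 (lastChild): nav
After 2 (parentNode): a
After 3 (parentNode): a (no-op, stayed)
After 4 (lastChild): nav
After 5 (parentNode): a
After 6 (lastChild): nav
After 7 (previousSibling): span
After 8 (parentNode): a

Answer: invalid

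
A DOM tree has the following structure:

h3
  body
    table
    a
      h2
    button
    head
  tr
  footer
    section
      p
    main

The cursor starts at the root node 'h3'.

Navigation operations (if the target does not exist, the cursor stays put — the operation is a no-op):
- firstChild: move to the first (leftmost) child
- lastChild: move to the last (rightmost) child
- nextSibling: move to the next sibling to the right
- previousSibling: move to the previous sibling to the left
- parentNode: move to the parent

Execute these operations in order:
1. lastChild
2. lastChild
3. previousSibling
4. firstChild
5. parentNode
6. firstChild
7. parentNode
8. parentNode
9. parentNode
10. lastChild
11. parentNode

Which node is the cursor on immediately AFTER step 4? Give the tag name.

After 1 (lastChild): footer
After 2 (lastChild): main
After 3 (previousSibling): section
After 4 (firstChild): p

Answer: p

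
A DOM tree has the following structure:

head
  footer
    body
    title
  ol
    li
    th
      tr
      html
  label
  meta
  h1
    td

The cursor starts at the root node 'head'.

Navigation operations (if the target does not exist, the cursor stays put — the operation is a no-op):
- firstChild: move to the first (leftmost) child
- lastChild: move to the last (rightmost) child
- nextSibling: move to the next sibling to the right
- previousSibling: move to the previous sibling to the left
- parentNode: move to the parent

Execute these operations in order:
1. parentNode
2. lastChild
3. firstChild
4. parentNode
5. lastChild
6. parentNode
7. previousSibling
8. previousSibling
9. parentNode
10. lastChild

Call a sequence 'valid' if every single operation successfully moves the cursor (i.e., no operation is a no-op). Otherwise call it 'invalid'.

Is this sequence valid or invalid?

Answer: invalid

Derivation:
After 1 (parentNode): head (no-op, stayed)
After 2 (lastChild): h1
After 3 (firstChild): td
After 4 (parentNode): h1
After 5 (lastChild): td
After 6 (parentNode): h1
After 7 (previousSibling): meta
After 8 (previousSibling): label
After 9 (parentNode): head
After 10 (lastChild): h1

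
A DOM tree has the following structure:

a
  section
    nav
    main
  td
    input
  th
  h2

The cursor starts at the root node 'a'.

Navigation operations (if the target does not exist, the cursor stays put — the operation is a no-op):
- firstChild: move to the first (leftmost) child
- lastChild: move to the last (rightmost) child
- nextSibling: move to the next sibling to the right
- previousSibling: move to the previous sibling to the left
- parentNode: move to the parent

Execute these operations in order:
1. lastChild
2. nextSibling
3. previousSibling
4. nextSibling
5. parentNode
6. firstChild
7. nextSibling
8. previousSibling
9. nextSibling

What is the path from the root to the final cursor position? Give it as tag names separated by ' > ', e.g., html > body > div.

Answer: a > td

Derivation:
After 1 (lastChild): h2
After 2 (nextSibling): h2 (no-op, stayed)
After 3 (previousSibling): th
After 4 (nextSibling): h2
After 5 (parentNode): a
After 6 (firstChild): section
After 7 (nextSibling): td
After 8 (previousSibling): section
After 9 (nextSibling): td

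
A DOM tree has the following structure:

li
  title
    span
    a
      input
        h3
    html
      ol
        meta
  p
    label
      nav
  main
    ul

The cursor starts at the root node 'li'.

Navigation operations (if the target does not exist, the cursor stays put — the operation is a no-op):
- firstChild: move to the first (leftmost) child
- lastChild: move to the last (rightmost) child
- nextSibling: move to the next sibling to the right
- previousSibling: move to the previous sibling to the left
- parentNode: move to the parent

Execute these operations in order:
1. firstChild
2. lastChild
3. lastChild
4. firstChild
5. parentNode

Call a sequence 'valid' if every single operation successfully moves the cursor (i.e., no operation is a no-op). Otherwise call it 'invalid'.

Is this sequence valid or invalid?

Answer: valid

Derivation:
After 1 (firstChild): title
After 2 (lastChild): html
After 3 (lastChild): ol
After 4 (firstChild): meta
After 5 (parentNode): ol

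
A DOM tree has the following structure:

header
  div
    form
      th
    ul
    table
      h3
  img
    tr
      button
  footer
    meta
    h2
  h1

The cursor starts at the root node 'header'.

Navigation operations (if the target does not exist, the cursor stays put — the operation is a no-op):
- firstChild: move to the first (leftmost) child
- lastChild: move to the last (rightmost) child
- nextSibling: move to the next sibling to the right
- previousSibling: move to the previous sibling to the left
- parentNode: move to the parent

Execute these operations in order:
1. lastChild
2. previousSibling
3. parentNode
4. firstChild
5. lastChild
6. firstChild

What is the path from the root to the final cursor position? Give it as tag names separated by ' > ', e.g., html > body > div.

After 1 (lastChild): h1
After 2 (previousSibling): footer
After 3 (parentNode): header
After 4 (firstChild): div
After 5 (lastChild): table
After 6 (firstChild): h3

Answer: header > div > table > h3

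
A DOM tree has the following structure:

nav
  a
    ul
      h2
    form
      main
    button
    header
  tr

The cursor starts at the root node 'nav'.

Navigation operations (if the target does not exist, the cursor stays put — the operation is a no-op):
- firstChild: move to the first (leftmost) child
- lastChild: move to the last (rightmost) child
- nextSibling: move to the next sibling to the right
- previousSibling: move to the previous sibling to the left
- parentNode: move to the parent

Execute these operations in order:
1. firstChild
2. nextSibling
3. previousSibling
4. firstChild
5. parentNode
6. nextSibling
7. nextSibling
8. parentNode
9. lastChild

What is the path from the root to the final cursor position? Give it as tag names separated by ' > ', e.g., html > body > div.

After 1 (firstChild): a
After 2 (nextSibling): tr
After 3 (previousSibling): a
After 4 (firstChild): ul
After 5 (parentNode): a
After 6 (nextSibling): tr
After 7 (nextSibling): tr (no-op, stayed)
After 8 (parentNode): nav
After 9 (lastChild): tr

Answer: nav > tr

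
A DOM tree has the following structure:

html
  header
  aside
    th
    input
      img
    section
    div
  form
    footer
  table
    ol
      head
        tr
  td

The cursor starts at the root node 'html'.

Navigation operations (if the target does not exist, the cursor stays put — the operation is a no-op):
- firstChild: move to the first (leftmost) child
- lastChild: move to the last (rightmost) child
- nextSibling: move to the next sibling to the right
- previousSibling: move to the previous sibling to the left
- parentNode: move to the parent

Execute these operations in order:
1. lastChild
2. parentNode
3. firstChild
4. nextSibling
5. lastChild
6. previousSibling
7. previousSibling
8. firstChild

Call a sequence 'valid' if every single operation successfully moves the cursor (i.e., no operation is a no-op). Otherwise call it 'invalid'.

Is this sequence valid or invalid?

After 1 (lastChild): td
After 2 (parentNode): html
After 3 (firstChild): header
After 4 (nextSibling): aside
After 5 (lastChild): div
After 6 (previousSibling): section
After 7 (previousSibling): input
After 8 (firstChild): img

Answer: valid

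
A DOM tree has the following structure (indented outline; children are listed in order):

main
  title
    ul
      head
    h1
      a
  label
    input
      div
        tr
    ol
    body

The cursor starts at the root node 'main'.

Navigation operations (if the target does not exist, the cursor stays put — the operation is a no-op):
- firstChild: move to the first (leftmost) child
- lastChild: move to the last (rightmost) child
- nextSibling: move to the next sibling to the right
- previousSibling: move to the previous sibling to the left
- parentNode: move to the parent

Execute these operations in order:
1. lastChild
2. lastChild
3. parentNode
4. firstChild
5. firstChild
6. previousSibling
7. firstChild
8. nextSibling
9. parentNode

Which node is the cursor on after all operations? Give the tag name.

Answer: div

Derivation:
After 1 (lastChild): label
After 2 (lastChild): body
After 3 (parentNode): label
After 4 (firstChild): input
After 5 (firstChild): div
After 6 (previousSibling): div (no-op, stayed)
After 7 (firstChild): tr
After 8 (nextSibling): tr (no-op, stayed)
After 9 (parentNode): div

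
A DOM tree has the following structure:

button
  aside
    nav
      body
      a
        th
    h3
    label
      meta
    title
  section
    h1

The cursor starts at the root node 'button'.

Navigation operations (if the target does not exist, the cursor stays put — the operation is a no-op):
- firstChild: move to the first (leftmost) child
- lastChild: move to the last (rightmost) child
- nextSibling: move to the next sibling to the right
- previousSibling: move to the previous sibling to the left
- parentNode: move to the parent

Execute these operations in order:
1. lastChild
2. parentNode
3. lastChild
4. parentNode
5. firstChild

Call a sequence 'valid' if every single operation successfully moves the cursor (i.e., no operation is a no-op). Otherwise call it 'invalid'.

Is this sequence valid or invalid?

Answer: valid

Derivation:
After 1 (lastChild): section
After 2 (parentNode): button
After 3 (lastChild): section
After 4 (parentNode): button
After 5 (firstChild): aside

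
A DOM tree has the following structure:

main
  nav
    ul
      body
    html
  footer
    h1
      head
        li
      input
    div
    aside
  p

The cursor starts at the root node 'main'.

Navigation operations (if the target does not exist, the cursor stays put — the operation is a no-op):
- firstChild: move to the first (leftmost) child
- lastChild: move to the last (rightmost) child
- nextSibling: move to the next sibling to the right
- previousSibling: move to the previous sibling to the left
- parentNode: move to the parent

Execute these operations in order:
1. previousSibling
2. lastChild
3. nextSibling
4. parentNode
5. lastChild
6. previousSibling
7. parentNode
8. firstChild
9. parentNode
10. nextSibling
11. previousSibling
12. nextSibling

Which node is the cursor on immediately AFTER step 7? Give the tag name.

Answer: main

Derivation:
After 1 (previousSibling): main (no-op, stayed)
After 2 (lastChild): p
After 3 (nextSibling): p (no-op, stayed)
After 4 (parentNode): main
After 5 (lastChild): p
After 6 (previousSibling): footer
After 7 (parentNode): main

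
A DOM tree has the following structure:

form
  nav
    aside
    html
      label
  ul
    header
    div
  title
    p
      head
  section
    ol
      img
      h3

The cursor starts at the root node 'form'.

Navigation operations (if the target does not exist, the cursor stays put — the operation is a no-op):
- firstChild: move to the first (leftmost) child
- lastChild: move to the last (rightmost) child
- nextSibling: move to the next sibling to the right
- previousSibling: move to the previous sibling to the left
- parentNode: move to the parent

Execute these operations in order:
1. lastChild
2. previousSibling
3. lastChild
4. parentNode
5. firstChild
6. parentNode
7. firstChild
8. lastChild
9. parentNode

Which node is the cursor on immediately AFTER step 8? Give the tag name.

Answer: head

Derivation:
After 1 (lastChild): section
After 2 (previousSibling): title
After 3 (lastChild): p
After 4 (parentNode): title
After 5 (firstChild): p
After 6 (parentNode): title
After 7 (firstChild): p
After 8 (lastChild): head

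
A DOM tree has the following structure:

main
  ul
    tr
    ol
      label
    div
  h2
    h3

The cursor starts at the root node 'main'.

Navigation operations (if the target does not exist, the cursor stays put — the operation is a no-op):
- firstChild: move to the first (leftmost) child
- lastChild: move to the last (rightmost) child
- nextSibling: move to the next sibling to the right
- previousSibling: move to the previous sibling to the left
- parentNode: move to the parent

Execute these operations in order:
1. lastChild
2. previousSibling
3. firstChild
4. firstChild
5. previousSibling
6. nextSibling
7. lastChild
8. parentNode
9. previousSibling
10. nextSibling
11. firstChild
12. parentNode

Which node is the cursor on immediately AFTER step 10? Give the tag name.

Answer: ol

Derivation:
After 1 (lastChild): h2
After 2 (previousSibling): ul
After 3 (firstChild): tr
After 4 (firstChild): tr (no-op, stayed)
After 5 (previousSibling): tr (no-op, stayed)
After 6 (nextSibling): ol
After 7 (lastChild): label
After 8 (parentNode): ol
After 9 (previousSibling): tr
After 10 (nextSibling): ol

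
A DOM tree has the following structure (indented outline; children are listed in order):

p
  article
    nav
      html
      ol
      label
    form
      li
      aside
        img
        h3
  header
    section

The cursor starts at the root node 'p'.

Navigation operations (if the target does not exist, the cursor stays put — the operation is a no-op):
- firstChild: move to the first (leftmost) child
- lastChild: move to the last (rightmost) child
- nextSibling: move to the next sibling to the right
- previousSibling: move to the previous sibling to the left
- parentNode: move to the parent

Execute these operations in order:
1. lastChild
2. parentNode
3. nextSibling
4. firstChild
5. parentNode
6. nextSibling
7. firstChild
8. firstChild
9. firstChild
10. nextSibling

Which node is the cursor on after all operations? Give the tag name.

After 1 (lastChild): header
After 2 (parentNode): p
After 3 (nextSibling): p (no-op, stayed)
After 4 (firstChild): article
After 5 (parentNode): p
After 6 (nextSibling): p (no-op, stayed)
After 7 (firstChild): article
After 8 (firstChild): nav
After 9 (firstChild): html
After 10 (nextSibling): ol

Answer: ol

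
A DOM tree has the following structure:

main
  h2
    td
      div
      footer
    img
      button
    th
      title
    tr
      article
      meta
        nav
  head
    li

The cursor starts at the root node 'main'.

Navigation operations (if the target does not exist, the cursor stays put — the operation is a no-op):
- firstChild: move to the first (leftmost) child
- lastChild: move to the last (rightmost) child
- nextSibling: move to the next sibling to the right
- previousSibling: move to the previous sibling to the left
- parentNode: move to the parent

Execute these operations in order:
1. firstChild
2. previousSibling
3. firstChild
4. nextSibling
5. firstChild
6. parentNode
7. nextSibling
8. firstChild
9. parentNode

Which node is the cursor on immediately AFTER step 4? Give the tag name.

After 1 (firstChild): h2
After 2 (previousSibling): h2 (no-op, stayed)
After 3 (firstChild): td
After 4 (nextSibling): img

Answer: img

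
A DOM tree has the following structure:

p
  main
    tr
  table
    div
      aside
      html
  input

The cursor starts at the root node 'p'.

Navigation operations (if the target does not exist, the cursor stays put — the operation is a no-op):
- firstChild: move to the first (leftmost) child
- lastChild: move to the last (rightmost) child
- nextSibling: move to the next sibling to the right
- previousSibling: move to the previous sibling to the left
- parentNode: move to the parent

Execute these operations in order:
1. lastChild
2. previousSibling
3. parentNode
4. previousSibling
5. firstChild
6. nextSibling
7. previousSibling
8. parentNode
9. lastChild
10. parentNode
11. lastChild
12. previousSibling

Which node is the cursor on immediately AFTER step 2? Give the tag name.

After 1 (lastChild): input
After 2 (previousSibling): table

Answer: table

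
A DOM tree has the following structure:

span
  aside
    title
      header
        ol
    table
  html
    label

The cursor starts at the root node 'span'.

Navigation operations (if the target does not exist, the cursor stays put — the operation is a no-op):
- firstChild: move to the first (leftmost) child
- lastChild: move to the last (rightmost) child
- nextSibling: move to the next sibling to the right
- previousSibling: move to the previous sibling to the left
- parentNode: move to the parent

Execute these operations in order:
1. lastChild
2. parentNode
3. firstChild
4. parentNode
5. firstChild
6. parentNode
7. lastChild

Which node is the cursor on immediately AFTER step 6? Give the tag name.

After 1 (lastChild): html
After 2 (parentNode): span
After 3 (firstChild): aside
After 4 (parentNode): span
After 5 (firstChild): aside
After 6 (parentNode): span

Answer: span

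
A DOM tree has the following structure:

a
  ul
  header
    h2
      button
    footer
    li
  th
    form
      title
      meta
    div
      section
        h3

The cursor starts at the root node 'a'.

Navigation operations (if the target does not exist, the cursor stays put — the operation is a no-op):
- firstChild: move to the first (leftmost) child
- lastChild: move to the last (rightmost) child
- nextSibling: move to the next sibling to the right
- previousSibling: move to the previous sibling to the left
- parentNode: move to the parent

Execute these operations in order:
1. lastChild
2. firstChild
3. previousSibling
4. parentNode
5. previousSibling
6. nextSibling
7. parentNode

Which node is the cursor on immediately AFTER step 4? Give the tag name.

Answer: th

Derivation:
After 1 (lastChild): th
After 2 (firstChild): form
After 3 (previousSibling): form (no-op, stayed)
After 4 (parentNode): th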